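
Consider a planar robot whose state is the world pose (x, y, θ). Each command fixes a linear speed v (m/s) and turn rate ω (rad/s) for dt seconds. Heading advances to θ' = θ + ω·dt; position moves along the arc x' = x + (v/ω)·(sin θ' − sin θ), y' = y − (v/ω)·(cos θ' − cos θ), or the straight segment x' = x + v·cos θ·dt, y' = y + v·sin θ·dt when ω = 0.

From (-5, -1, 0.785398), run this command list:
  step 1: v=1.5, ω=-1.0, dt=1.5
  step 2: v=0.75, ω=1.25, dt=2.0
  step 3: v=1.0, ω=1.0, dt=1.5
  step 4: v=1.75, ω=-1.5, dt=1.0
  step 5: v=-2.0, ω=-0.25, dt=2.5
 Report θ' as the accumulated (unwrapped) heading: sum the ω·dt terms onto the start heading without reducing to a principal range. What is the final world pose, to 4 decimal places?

step 1: θ'=-0.7146 (R=-1.5000) → pose (-2.9564, -0.9276, -0.7146)
step 2: θ'=1.7854 (R=0.6000) → pose (-1.9769, -0.3466, 1.7854)
step 3: θ'=3.2854 (R=1.0000) → pose (-3.0973, 0.4301, 3.2854)
step 4: θ'=1.7854 (R=-1.1667) → pose (-4.4044, 1.3363, 1.7854)
step 5: θ'=1.1604 (R=8.0000) → pose (-4.8852, -3.5592, 1.1604)

(-4.8852, -3.5592, 1.1604)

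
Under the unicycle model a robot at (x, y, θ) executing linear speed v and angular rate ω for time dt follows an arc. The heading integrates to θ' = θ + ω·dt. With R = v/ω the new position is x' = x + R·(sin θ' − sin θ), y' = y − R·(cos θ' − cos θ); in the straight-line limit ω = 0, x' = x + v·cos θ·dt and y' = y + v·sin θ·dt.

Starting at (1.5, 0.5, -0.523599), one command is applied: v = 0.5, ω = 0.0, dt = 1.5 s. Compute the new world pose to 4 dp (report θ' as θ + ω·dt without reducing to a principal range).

(2.1495, 0.1250, -0.5236)

θ' = -0.5236 + 0.0·1.5 = -0.5236
ω = 0 → straight: x' = 1.5 + 0.5·cos(-0.5236)·1.5 = 2.1495
y' = 0.5 + 0.5·sin(-0.5236)·1.5 = 0.1250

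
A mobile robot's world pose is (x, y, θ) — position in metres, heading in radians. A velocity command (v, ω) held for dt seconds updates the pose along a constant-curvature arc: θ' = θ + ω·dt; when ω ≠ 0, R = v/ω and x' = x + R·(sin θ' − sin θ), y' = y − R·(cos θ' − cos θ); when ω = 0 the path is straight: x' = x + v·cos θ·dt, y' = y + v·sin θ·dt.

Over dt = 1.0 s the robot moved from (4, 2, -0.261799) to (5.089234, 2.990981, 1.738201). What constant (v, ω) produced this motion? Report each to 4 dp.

v = 1.7500, ω = 2.0000

Δθ = 1.738201 − -0.261799 = 2.000000
ω = Δθ/dt = 2.000000/1.0 = 2.0000
R = Δx/(sin θ' − sin θ) = 0.8750
v = R·ω = 0.8750·2.0000 = 1.7500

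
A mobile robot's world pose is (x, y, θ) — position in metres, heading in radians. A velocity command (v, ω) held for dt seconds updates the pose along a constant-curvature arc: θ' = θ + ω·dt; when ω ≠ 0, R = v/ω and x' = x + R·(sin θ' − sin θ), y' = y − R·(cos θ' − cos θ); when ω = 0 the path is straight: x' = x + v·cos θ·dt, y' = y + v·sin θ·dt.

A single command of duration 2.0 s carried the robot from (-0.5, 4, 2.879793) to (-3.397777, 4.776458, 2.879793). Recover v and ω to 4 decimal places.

Δθ = 2.879793 − 2.879793 = 0.000000
ω = Δθ/dt = 0.000000/2.0 = 0.0000
ω = 0 → v = (Δx·cos θ + Δy·sin θ)/dt = 1.5000

v = 1.5000, ω = 0.0000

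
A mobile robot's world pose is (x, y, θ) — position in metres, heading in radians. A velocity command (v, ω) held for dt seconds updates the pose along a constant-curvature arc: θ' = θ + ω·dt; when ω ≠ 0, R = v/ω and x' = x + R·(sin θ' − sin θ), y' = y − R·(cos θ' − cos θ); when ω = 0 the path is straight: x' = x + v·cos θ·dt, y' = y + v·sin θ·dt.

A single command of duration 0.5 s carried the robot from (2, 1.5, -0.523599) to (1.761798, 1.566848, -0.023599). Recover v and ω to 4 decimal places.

v = -0.5000, ω = 1.0000

Δθ = -0.023599 − -0.523599 = 0.500000
ω = Δθ/dt = 0.500000/0.5 = 1.0000
R = Δx/(sin θ' − sin θ) = -0.5000
v = R·ω = -0.5000·1.0000 = -0.5000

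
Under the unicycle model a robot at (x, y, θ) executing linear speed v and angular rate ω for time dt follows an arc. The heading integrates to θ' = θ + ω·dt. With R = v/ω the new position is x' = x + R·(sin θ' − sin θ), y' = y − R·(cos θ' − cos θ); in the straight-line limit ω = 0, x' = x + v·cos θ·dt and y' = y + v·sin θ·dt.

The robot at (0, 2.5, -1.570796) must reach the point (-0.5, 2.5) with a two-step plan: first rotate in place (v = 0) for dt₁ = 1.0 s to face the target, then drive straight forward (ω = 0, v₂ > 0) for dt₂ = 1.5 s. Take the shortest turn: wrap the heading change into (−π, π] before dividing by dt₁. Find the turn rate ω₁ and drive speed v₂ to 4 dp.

heading to target = atan2(2.5−2.5, -0.5−0) = 3.1416
Δθ = wrap(3.1416 − -1.5708) = -1.5708; ω₁ = Δθ/dt₁ = -1.5708
distance = √((-0.5−0)² + (2.5−2.5)²) = 0.5000; v₂ = distance/dt₂ = 0.3333

ω₁ = -1.5708, v₂ = 0.3333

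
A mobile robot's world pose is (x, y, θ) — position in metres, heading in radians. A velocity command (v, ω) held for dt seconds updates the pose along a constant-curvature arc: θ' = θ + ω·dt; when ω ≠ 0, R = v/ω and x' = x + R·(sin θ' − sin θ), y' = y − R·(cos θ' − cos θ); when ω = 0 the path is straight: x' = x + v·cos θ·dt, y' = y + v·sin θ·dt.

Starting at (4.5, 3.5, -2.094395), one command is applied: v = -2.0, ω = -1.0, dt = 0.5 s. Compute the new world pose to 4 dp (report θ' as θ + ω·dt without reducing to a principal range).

θ' = -2.0944 + -1.0·0.5 = -2.5944
R = v/ω = -2.0/-1.0 = 2.0000
x' = 4.5 + 2.0000·(sin -2.5944 − sin -2.0944) = 5.1915
y' = 3.5 − 2.0000·(cos -2.5944 − cos -2.0944) = 4.2080

(5.1915, 4.2080, -2.5944)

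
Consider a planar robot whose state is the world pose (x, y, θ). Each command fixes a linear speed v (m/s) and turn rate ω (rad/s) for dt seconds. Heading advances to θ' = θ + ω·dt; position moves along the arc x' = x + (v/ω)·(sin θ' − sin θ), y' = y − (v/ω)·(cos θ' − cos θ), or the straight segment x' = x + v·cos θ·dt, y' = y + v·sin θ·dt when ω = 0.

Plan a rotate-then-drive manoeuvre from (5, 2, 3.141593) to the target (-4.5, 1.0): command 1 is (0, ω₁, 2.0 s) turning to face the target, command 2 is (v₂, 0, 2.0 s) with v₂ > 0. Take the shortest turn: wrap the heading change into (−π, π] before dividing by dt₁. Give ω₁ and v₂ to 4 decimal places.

ω₁ = 0.0524, v₂ = 4.7762

heading to target = atan2(1−2, -4.5−5) = -3.0367
Δθ = wrap(-3.0367 − 3.1416) = 0.1049; ω₁ = Δθ/dt₁ = 0.0524
distance = √((-4.5−5)² + (1−2)²) = 9.5525; v₂ = distance/dt₂ = 4.7762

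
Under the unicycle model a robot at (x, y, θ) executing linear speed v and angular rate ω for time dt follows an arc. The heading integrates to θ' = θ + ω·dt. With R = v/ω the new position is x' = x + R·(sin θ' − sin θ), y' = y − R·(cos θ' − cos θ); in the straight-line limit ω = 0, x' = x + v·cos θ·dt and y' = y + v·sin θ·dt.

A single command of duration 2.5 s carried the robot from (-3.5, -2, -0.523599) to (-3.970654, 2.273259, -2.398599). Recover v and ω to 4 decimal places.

v = -2.0000, ω = -0.7500

Δθ = -2.398599 − -0.523599 = -1.875000
ω = Δθ/dt = -1.875000/2.5 = -0.7500
R = −Δy/(cos θ' − cos θ) = 2.6667
v = R·ω = 2.6667·-0.7500 = -2.0000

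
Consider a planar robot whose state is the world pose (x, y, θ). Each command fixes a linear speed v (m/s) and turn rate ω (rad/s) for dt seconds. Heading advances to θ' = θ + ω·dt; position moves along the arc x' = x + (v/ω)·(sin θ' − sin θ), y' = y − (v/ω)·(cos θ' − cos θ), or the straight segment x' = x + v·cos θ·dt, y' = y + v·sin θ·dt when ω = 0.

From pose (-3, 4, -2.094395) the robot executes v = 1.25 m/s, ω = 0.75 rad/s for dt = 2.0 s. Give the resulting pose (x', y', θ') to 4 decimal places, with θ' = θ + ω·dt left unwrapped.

(-2.4900, 1.7859, -0.5944)

θ' = -2.0944 + 0.75·2.0 = -0.5944
R = v/ω = 1.25/0.75 = 1.6667
x' = -3 + 1.6667·(sin -0.5944 − sin -2.0944) = -2.4900
y' = 4 − 1.6667·(cos -0.5944 − cos -2.0944) = 1.7859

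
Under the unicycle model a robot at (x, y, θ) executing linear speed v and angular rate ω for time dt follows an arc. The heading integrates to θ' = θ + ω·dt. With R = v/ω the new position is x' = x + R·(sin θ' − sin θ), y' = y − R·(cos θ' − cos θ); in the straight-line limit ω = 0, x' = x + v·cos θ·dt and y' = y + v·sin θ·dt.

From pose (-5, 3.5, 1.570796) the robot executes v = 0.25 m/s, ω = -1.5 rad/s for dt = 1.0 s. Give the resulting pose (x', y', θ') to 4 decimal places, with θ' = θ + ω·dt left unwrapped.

(-4.8451, 3.6662, 0.0708)

θ' = 1.5708 + -1.5·1.0 = 0.0708
R = v/ω = 0.25/-1.5 = -0.1667
x' = -5 + -0.1667·(sin 0.0708 − sin 1.5708) = -4.8451
y' = 3.5 − -0.1667·(cos 0.0708 − cos 1.5708) = 3.6662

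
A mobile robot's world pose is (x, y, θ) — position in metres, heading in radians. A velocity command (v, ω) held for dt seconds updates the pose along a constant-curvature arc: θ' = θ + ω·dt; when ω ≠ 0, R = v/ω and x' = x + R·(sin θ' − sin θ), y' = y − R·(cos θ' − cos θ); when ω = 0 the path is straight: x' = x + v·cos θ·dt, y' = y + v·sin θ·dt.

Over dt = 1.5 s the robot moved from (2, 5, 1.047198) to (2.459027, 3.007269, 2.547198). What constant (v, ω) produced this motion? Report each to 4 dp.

Δθ = 2.547198 − 1.047198 = 1.500000
ω = Δθ/dt = 1.500000/1.5 = 1.0000
R = −Δy/(cos θ' − cos θ) = -1.5000
v = R·ω = -1.5000·1.0000 = -1.5000

v = -1.5000, ω = 1.0000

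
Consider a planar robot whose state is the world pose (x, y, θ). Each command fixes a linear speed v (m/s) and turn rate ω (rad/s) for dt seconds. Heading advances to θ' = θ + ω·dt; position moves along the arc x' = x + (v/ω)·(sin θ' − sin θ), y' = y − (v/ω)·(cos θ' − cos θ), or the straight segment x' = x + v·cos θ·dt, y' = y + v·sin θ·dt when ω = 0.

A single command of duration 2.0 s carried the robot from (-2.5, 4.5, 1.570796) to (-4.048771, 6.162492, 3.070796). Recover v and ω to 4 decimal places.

Δθ = 3.070796 − 1.570796 = 1.500000
ω = Δθ/dt = 1.500000/2.0 = 0.7500
R = −Δy/(cos θ' − cos θ) = 1.6667
v = R·ω = 1.6667·0.7500 = 1.2500

v = 1.2500, ω = 0.7500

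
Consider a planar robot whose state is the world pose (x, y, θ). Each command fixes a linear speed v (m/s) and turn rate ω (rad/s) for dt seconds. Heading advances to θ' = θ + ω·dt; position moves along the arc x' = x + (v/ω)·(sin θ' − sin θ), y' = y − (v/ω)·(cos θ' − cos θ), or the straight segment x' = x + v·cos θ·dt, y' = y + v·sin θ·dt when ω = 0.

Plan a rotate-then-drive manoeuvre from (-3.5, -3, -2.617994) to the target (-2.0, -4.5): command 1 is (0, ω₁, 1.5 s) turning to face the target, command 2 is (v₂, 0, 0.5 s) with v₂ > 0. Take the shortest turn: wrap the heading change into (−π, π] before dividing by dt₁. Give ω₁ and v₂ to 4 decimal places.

ω₁ = 1.2217, v₂ = 4.2426

heading to target = atan2(-4.5−-3, -2−-3.5) = -0.7854
Δθ = wrap(-0.7854 − -2.6180) = 1.8326; ω₁ = Δθ/dt₁ = 1.2217
distance = √((-2−-3.5)² + (-4.5−-3)²) = 2.1213; v₂ = distance/dt₂ = 4.2426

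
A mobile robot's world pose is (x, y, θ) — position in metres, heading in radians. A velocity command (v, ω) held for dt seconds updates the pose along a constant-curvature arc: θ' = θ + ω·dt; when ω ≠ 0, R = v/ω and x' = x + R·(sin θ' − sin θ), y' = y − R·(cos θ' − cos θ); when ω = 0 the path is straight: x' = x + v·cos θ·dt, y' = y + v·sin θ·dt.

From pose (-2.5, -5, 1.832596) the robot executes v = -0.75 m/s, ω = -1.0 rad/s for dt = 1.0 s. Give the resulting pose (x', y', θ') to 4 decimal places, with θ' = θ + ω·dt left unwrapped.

θ' = 1.8326 + -1.0·1.0 = 0.8326
R = v/ω = -0.75/-1.0 = 0.7500
x' = -2.5 + 0.7500·(sin 0.8326 − sin 1.8326) = -2.6697
y' = -5 − 0.7500·(cos 0.8326 − cos 1.8326) = -5.6988

(-2.6697, -5.6988, 0.8326)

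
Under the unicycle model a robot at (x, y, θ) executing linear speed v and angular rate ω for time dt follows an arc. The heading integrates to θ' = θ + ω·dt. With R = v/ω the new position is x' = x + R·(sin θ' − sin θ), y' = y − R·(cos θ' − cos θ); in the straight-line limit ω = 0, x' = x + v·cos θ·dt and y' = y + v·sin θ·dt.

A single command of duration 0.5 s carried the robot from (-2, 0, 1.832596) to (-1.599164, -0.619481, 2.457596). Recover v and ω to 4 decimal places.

Δθ = 2.457596 − 1.832596 = 0.625000
ω = Δθ/dt = 0.625000/0.5 = 1.2500
R = −Δy/(cos θ' − cos θ) = -1.2000
v = R·ω = -1.2000·1.2500 = -1.5000

v = -1.5000, ω = 1.2500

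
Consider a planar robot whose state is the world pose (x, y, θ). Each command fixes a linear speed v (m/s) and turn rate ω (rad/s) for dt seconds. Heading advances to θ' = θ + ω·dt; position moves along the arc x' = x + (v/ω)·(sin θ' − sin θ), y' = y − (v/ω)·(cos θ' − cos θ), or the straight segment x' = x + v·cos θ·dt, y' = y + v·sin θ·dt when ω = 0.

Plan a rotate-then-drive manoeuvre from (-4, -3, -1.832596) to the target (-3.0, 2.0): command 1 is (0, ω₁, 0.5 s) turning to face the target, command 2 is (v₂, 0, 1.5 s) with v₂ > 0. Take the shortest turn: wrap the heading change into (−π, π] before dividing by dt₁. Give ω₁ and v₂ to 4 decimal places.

ω₁ = -6.1544, v₂ = 3.3993

heading to target = atan2(2−-3, -3−-4) = 1.3734
Δθ = wrap(1.3734 − -1.8326) = -3.0772; ω₁ = Δθ/dt₁ = -6.1544
distance = √((-3−-4)² + (2−-3)²) = 5.0990; v₂ = distance/dt₂ = 3.3993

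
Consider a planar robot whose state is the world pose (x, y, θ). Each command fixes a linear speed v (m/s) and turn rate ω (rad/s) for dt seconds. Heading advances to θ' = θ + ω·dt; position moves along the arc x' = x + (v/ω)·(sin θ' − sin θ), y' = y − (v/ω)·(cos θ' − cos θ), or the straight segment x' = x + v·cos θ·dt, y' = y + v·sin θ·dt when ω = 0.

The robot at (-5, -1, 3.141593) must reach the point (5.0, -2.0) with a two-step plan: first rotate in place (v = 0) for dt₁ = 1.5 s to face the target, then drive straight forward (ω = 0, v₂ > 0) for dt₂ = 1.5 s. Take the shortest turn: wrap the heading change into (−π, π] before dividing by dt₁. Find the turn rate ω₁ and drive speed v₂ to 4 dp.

ω₁ = 2.0279, v₂ = 6.6999

heading to target = atan2(-2−-1, 5−-5) = -0.0997
Δθ = wrap(-0.0997 − 3.1416) = 3.0419; ω₁ = Δθ/dt₁ = 2.0279
distance = √((5−-5)² + (-2−-1)²) = 10.0499; v₂ = distance/dt₂ = 6.6999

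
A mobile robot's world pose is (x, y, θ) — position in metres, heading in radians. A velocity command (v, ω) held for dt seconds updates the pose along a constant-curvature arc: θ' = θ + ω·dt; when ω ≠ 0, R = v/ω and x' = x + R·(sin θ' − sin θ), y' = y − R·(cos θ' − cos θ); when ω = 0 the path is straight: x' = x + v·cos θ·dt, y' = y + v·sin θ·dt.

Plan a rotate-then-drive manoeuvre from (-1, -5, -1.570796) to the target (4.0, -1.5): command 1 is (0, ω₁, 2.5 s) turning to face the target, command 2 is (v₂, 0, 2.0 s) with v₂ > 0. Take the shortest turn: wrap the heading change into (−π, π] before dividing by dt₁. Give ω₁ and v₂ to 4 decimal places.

heading to target = atan2(-1.5−-5, 4−-1) = 0.6107
Δθ = wrap(0.6107 − -1.5708) = 2.1815; ω₁ = Δθ/dt₁ = 0.8726
distance = √((4−-1)² + (-1.5−-5)²) = 6.1033; v₂ = distance/dt₂ = 3.0516

ω₁ = 0.8726, v₂ = 3.0516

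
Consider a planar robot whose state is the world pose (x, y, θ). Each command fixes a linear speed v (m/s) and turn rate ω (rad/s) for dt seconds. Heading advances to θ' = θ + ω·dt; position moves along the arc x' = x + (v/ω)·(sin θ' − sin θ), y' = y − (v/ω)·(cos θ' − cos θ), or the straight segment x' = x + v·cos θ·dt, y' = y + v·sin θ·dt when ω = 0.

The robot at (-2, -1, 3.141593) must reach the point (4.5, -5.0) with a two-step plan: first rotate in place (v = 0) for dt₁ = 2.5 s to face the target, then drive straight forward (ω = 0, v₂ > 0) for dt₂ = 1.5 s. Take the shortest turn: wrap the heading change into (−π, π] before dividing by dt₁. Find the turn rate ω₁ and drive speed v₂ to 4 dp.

heading to target = atan2(-5−-1, 4.5−-2) = -0.5517
Δθ = wrap(-0.5517 − 3.1416) = 2.5899; ω₁ = Δθ/dt₁ = 1.0360
distance = √((4.5−-2)² + (-5−-1)²) = 7.6322; v₂ = distance/dt₂ = 5.0881

ω₁ = 1.0360, v₂ = 5.0881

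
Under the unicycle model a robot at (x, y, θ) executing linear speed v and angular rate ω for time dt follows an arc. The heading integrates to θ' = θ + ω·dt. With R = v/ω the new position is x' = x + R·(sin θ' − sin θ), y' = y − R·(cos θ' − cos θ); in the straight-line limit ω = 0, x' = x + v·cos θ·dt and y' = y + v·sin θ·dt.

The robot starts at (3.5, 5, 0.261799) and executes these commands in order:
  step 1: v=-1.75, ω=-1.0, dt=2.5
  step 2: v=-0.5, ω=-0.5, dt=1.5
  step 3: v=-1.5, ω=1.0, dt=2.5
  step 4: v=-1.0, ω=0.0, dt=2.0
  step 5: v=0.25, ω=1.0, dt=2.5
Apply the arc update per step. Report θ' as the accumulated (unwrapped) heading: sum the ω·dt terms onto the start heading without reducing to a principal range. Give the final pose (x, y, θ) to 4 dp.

step 1: θ'=-2.2382 (R=1.7500) → pose (1.6726, 7.7735, -2.2382)
step 2: θ'=-2.9882 (R=1.0000) → pose (2.3052, 8.1428, -2.9882)
step 3: θ'=-0.4882 (R=-1.5000) → pose (2.7796, 10.9500, -0.4882)
step 4: θ'=-0.4882 (straight) → pose (1.0132, 11.8881, -0.4882)
step 5: θ'=2.0118 (R=0.2500) → pose (1.3566, 12.2156, 2.0118)

(1.3566, 12.2156, 2.0118)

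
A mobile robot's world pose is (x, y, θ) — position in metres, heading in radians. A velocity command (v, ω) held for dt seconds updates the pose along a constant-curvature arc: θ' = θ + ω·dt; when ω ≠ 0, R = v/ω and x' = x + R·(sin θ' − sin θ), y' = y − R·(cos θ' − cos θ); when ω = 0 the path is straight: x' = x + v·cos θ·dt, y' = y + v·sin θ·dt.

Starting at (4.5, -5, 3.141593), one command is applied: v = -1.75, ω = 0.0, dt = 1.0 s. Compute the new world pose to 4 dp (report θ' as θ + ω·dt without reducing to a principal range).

(6.2500, -5.0000, 3.1416)

θ' = 3.1416 + 0.0·1.0 = 3.1416
ω = 0 → straight: x' = 4.5 + -1.75·cos(3.1416)·1.0 = 6.2500
y' = -5 + -1.75·sin(3.1416)·1.0 = -5.0000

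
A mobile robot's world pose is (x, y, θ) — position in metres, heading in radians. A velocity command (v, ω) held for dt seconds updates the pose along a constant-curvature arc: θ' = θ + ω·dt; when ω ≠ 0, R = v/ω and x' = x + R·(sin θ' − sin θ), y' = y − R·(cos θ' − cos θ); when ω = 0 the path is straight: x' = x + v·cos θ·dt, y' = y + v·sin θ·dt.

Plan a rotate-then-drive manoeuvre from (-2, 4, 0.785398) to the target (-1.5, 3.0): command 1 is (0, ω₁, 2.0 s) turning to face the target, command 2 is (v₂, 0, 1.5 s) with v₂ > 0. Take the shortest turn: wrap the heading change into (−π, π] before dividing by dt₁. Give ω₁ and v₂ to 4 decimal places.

heading to target = atan2(3−4, -1.5−-2) = -1.1071
Δθ = wrap(-1.1071 − 0.7854) = -1.8925; ω₁ = Δθ/dt₁ = -0.9463
distance = √((-1.5−-2)² + (3−4)²) = 1.1180; v₂ = distance/dt₂ = 0.7454

ω₁ = -0.9463, v₂ = 0.7454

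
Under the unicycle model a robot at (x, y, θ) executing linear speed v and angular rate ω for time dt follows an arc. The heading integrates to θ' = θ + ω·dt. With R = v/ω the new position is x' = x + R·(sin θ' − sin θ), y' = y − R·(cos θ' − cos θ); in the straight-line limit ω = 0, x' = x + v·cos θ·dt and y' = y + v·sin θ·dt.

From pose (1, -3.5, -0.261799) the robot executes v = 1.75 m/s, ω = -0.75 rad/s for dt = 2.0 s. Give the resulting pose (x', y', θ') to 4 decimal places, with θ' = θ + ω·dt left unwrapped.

(2.6870, -6.1968, -1.7618)

θ' = -0.2618 + -0.75·2.0 = -1.7618
R = v/ω = 1.75/-0.75 = -2.3333
x' = 1 + -2.3333·(sin -1.7618 − sin -0.2618) = 2.6870
y' = -3.5 − -2.3333·(cos -1.7618 − cos -0.2618) = -6.1968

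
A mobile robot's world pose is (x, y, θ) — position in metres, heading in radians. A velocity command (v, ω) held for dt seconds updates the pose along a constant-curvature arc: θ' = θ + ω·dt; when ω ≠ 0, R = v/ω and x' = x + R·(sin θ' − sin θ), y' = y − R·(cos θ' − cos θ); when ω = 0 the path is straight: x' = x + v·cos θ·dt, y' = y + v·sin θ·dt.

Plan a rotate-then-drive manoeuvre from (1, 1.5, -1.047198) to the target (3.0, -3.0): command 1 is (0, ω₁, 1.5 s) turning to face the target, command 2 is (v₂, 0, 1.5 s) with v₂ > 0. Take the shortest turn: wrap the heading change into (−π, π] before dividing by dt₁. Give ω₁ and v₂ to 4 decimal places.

heading to target = atan2(-3−1.5, 3−1) = -1.1526
Δθ = wrap(-1.1526 − -1.0472) = -0.1054; ω₁ = Δθ/dt₁ = -0.0702
distance = √((3−1)² + (-3−1.5)²) = 4.9244; v₂ = distance/dt₂ = 3.2830

ω₁ = -0.0702, v₂ = 3.2830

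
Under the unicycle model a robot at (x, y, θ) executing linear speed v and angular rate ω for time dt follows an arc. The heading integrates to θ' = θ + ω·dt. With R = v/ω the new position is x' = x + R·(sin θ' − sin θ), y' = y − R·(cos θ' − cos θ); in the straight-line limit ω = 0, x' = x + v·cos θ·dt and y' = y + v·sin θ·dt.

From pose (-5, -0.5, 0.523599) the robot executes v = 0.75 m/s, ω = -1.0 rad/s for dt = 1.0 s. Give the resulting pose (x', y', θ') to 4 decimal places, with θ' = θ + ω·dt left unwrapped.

θ' = 0.5236 + -1.0·1.0 = -0.4764
R = v/ω = 0.75/-1.0 = -0.7500
x' = -5 + -0.7500·(sin -0.4764 − sin 0.5236) = -4.2811
y' = -0.5 − -0.7500·(cos -0.4764 − cos 0.5236) = -0.4830

(-4.2811, -0.4830, -0.4764)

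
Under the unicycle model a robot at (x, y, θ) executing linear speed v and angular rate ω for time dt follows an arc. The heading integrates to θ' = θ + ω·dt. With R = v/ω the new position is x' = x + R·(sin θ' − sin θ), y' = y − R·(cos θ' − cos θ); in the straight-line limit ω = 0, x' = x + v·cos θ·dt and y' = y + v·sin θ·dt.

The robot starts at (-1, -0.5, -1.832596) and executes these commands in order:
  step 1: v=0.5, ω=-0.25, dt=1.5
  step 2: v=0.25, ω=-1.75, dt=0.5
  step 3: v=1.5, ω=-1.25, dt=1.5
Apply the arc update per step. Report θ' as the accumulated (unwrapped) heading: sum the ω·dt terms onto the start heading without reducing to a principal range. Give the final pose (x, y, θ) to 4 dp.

(-2.6651, 0.2599, -4.9576)

step 1: θ'=-2.2076 (R=-2.0000) → pose (-1.3238, -1.1716, -2.2076)
step 2: θ'=-3.0826 (R=-0.1429) → pose (-1.4303, -1.2293, -3.0826)
step 3: θ'=-4.9576 (R=-1.2000) → pose (-2.6651, 0.2599, -4.9576)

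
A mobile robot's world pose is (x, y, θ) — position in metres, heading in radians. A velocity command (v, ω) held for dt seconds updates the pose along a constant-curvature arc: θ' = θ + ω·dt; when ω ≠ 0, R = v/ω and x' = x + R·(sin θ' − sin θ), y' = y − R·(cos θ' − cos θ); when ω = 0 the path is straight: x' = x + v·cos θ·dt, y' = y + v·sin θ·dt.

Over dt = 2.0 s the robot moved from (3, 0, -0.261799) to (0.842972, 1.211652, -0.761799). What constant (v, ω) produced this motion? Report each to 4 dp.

Δθ = -0.761799 − -0.261799 = -0.500000
ω = Δθ/dt = -0.500000/2.0 = -0.2500
R = Δx/(sin θ' − sin θ) = 5.0000
v = R·ω = 5.0000·-0.2500 = -1.2500

v = -1.2500, ω = -0.2500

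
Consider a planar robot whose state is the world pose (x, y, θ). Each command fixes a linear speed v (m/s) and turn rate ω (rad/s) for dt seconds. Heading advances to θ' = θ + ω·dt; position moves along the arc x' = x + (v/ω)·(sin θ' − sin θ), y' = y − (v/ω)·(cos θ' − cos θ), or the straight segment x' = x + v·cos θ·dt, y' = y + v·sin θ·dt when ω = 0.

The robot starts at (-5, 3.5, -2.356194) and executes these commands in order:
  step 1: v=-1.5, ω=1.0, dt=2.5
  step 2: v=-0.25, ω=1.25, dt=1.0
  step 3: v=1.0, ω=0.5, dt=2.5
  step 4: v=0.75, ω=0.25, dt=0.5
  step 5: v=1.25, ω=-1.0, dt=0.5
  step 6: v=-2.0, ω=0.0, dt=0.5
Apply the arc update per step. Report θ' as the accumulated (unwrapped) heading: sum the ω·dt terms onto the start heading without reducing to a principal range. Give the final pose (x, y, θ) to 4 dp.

(-7.6571, 7.7446, 2.2688)

step 1: θ'=0.1438 (R=-1.5000) → pose (-6.2756, 6.0452, 0.1438)
step 2: θ'=1.3938 (R=-0.2000) → pose (-6.4438, 5.8825, 1.3938)
step 3: θ'=2.6438 (R=2.0000) → pose (-7.4576, 7.9919, 2.6438)
step 4: θ'=2.7688 (R=3.0000) → pose (-7.7974, 8.1499, 2.7688)
step 5: θ'=2.2688 (R=-1.2500) → pose (-8.2998, 8.5107, 2.2688)
step 6: θ'=2.2688 (straight) → pose (-7.6571, 7.7446, 2.2688)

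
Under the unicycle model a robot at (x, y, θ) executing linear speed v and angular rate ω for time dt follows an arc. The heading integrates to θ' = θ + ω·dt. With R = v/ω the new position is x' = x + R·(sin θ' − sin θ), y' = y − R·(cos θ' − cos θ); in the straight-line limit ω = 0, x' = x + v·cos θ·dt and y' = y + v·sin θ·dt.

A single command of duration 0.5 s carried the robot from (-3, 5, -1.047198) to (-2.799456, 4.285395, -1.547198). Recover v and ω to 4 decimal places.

Δθ = -1.547198 − -1.047198 = -0.500000
ω = Δθ/dt = -0.500000/0.5 = -1.0000
R = −Δy/(cos θ' − cos θ) = -1.5000
v = R·ω = -1.5000·-1.0000 = 1.5000

v = 1.5000, ω = -1.0000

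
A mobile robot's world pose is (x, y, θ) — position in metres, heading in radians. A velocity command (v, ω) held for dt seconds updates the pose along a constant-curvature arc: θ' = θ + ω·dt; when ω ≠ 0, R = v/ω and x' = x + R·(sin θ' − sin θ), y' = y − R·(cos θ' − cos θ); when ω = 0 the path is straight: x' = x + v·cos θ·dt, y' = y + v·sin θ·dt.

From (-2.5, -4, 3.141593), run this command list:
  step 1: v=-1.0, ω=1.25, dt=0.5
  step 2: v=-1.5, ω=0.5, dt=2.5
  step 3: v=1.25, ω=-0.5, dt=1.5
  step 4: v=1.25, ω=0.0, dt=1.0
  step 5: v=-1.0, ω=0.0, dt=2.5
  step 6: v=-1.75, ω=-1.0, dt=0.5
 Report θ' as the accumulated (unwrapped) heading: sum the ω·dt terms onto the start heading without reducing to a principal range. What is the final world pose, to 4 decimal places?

(0.0395, -0.5516, 3.7666)

step 1: θ'=3.7666 (R=-0.8000) → pose (-2.0319, -3.8488, 3.7666)
step 2: θ'=5.0166 (R=-3.0000) → pose (-0.9250, -0.5173, 5.0166)
step 3: θ'=4.2666 (R=-2.5000) → pose (-1.0545, -2.3441, 4.2666)
step 4: θ'=4.2666 (straight) → pose (-1.5935, -3.4719, 4.2666)
step 5: θ'=4.2666 (straight) → pose (-0.5155, -1.2162, 4.2666)
step 6: θ'=3.7666 (R=1.7500) → pose (0.0395, -0.5516, 3.7666)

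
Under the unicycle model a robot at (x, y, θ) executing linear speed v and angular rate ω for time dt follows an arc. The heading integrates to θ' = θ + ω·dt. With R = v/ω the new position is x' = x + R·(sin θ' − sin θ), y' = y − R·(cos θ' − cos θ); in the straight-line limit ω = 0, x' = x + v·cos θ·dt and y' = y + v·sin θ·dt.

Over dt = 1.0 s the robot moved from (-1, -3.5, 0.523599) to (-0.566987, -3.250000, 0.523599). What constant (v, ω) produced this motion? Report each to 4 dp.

v = 0.5000, ω = 0.0000

Δθ = 0.523599 − 0.523599 = 0.000000
ω = Δθ/dt = 0.000000/1.0 = 0.0000
ω = 0 → v = (Δx·cos θ + Δy·sin θ)/dt = 0.5000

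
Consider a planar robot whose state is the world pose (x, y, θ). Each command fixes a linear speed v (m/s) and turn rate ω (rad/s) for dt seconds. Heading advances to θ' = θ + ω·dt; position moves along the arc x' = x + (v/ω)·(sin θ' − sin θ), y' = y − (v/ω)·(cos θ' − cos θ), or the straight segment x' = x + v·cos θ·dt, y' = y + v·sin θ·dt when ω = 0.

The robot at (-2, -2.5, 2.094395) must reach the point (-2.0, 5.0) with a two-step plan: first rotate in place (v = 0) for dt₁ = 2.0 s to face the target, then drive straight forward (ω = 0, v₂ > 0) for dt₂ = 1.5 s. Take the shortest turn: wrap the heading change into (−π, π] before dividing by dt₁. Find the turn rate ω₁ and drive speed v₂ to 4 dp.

heading to target = atan2(5−-2.5, -2−-2) = 1.5708
Δθ = wrap(1.5708 − 2.0944) = -0.5236; ω₁ = Δθ/dt₁ = -0.2618
distance = √((-2−-2)² + (5−-2.5)²) = 7.5000; v₂ = distance/dt₂ = 5.0000

ω₁ = -0.2618, v₂ = 5.0000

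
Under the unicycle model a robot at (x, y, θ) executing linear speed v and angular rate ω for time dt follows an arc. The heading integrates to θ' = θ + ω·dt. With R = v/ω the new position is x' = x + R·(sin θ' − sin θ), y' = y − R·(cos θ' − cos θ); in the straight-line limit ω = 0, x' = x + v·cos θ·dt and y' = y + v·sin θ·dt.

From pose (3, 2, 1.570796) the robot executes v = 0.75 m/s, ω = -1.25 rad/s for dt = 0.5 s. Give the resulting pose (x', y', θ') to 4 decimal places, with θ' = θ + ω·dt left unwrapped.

θ' = 1.5708 + -1.25·0.5 = 0.9458
R = v/ω = 0.75/-1.25 = -0.6000
x' = 3 + -0.6000·(sin 0.9458 − sin 1.5708) = 3.1134
y' = 2 − -0.6000·(cos 0.9458 − cos 1.5708) = 2.3511

(3.1134, 2.3511, 0.9458)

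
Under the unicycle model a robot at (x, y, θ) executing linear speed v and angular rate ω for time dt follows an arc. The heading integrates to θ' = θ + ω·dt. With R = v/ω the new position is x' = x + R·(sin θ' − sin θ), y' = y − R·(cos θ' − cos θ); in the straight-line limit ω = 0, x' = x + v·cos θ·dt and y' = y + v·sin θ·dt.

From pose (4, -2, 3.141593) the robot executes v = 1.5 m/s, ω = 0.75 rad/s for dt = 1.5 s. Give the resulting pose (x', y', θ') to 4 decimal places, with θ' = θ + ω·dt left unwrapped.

(2.1955, -3.1376, 4.2666)

θ' = 3.1416 + 0.75·1.5 = 4.2666
R = v/ω = 1.5/0.75 = 2.0000
x' = 4 + 2.0000·(sin 4.2666 − sin 3.1416) = 2.1955
y' = -2 − 2.0000·(cos 4.2666 − cos 3.1416) = -3.1376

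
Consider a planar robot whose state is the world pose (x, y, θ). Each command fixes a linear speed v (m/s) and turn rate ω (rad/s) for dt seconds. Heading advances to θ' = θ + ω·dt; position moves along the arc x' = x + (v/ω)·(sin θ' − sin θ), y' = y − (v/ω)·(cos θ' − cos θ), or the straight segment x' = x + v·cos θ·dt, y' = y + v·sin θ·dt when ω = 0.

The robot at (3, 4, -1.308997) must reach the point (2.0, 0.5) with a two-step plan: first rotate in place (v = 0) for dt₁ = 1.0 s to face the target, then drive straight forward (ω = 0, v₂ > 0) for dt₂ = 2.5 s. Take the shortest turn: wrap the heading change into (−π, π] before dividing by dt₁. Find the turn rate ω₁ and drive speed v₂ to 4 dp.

ω₁ = -0.5401, v₂ = 1.4560

heading to target = atan2(0.5−4, 2−3) = -1.8491
Δθ = wrap(-1.8491 − -1.3090) = -0.5401; ω₁ = Δθ/dt₁ = -0.5401
distance = √((2−3)² + (0.5−4)²) = 3.6401; v₂ = distance/dt₂ = 1.4560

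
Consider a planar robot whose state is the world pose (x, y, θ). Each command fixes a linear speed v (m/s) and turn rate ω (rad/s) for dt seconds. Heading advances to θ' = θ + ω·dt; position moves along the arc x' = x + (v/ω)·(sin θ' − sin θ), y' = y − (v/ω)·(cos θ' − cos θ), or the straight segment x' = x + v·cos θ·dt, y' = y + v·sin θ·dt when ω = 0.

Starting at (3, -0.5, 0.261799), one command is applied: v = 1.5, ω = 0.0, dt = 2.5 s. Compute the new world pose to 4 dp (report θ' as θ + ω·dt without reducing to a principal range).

(6.6222, 0.4706, 0.2618)

θ' = 0.2618 + 0.0·2.5 = 0.2618
ω = 0 → straight: x' = 3 + 1.5·cos(0.2618)·2.5 = 6.6222
y' = -0.5 + 1.5·sin(0.2618)·2.5 = 0.4706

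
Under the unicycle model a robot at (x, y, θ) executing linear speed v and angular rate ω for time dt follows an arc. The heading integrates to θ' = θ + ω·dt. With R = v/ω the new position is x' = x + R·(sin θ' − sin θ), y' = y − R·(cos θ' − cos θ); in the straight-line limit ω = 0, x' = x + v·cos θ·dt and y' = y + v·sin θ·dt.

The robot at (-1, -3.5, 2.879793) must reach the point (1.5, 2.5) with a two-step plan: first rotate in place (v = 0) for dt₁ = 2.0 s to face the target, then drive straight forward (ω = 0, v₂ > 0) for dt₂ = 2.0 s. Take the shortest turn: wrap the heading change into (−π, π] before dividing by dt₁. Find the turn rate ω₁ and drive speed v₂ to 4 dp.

heading to target = atan2(2.5−-3.5, 1.5−-1) = 1.1760
Δθ = wrap(1.1760 − 2.8798) = -1.7038; ω₁ = Δθ/dt₁ = -0.8519
distance = √((1.5−-1)² + (2.5−-3.5)²) = 6.5000; v₂ = distance/dt₂ = 3.2500

ω₁ = -0.8519, v₂ = 3.2500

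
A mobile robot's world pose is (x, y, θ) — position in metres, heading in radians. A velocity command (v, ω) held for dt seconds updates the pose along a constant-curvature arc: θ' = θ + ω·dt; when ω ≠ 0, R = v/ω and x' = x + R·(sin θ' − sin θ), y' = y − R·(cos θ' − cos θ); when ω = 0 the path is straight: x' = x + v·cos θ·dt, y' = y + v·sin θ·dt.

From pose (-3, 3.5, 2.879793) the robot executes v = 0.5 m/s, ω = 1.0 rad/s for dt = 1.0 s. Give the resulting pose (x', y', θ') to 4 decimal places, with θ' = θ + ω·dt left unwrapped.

(-3.4659, 3.3869, 3.8798)

θ' = 2.8798 + 1.0·1.0 = 3.8798
R = v/ω = 0.5/1.0 = 0.5000
x' = -3 + 0.5000·(sin 3.8798 − sin 2.8798) = -3.4659
y' = 3.5 − 0.5000·(cos 3.8798 − cos 2.8798) = 3.3869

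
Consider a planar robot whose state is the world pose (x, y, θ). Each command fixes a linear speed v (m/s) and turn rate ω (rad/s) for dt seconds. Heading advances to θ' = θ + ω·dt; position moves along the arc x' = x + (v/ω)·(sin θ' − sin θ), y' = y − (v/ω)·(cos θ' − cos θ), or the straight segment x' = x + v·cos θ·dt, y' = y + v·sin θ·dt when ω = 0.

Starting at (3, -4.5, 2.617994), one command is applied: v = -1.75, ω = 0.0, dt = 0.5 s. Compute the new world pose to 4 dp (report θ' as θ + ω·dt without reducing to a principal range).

(3.7578, -4.9375, 2.6180)

θ' = 2.6180 + 0.0·0.5 = 2.6180
ω = 0 → straight: x' = 3 + -1.75·cos(2.6180)·0.5 = 3.7578
y' = -4.5 + -1.75·sin(2.6180)·0.5 = -4.9375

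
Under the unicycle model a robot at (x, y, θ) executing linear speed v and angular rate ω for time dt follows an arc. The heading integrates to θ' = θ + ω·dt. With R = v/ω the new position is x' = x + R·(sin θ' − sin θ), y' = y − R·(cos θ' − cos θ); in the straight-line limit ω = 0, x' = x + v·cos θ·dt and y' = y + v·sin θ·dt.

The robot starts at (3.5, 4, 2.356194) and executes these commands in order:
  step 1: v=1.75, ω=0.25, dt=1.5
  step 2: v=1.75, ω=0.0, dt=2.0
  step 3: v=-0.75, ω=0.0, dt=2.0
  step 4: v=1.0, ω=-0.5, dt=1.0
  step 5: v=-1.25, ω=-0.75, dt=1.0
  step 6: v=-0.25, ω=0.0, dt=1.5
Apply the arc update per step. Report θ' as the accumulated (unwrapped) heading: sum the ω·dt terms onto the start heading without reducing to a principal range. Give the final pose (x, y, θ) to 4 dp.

step 1: θ'=2.7312 (R=7.0000) → pose (1.3431, 5.4690, 2.7312)
step 2: θ'=2.7312 (straight) → pose (-1.8663, 6.8654, 2.7312)
step 3: θ'=2.7312 (straight) → pose (-0.4908, 6.2669, 2.7312)
step 4: θ'=2.2312 (R=-2.0000) → pose (-1.2724, 6.8740, 2.2312)
step 5: θ'=1.4812 (R=1.6667) → pose (-0.9287, 5.7025, 1.4812)
step 6: θ'=1.4812 (straight) → pose (-0.9622, 5.3290, 1.4812)

(-0.9622, 5.3290, 1.4812)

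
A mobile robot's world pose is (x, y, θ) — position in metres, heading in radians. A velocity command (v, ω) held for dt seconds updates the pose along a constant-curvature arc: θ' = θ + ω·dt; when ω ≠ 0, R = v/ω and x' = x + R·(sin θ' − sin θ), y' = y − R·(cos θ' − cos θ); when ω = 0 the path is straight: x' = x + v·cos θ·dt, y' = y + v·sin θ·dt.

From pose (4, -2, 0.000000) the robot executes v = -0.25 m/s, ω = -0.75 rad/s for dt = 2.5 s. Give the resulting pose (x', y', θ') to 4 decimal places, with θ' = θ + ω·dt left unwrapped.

θ' = 0.0000 + -0.75·2.5 = -1.8750
R = v/ω = -0.25/-0.75 = 0.3333
x' = 4 + 0.3333·(sin -1.8750 − sin 0.0000) = 3.6820
y' = -2 − 0.3333·(cos -1.8750 − cos 0.0000) = -1.5668

(3.6820, -1.5668, -1.8750)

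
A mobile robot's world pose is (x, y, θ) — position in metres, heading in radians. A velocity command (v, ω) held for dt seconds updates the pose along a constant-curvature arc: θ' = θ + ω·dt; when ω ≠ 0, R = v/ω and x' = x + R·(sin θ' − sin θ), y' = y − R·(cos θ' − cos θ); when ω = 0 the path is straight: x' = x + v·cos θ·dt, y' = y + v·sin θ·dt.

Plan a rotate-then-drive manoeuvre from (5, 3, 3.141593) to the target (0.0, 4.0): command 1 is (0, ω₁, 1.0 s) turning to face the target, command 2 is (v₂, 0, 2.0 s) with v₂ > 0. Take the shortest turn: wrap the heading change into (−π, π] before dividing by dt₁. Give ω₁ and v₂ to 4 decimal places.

ω₁ = -0.1974, v₂ = 2.5495

heading to target = atan2(4−3, 0−5) = 2.9442
Δθ = wrap(2.9442 − 3.1416) = -0.1974; ω₁ = Δθ/dt₁ = -0.1974
distance = √((0−5)² + (4−3)²) = 5.0990; v₂ = distance/dt₂ = 2.5495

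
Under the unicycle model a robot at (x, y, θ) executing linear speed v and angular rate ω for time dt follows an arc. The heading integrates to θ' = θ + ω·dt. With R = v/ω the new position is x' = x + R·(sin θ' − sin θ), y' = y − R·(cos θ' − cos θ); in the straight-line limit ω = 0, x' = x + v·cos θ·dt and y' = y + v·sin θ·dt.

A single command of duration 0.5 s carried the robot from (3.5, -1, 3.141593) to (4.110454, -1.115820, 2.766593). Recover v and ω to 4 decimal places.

v = -1.2500, ω = -0.7500

Δθ = 2.766593 − 3.141593 = -0.375000
ω = Δθ/dt = -0.375000/0.5 = -0.7500
R = Δx/(sin θ' − sin θ) = 1.6667
v = R·ω = 1.6667·-0.7500 = -1.2500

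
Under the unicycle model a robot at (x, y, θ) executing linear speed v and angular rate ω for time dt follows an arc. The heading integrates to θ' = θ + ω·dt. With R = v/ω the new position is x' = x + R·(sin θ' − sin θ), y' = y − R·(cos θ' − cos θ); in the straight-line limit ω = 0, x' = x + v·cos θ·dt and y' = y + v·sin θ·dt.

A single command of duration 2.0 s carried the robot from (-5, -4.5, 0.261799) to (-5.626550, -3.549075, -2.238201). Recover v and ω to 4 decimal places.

Δθ = -2.238201 − 0.261799 = -2.500000
ω = Δθ/dt = -2.500000/2.0 = -1.2500
R = −Δy/(cos θ' − cos θ) = 0.6000
v = R·ω = 0.6000·-1.2500 = -0.7500

v = -0.7500, ω = -1.2500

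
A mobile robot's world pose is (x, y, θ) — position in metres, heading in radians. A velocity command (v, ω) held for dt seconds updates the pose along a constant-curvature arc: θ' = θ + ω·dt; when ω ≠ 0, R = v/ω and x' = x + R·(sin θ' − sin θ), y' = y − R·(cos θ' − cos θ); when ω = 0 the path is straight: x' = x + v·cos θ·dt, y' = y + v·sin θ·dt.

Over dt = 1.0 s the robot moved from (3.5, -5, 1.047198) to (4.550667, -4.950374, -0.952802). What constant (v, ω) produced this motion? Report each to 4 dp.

Δθ = -0.952802 − 1.047198 = -2.000000
ω = Δθ/dt = -2.000000/1.0 = -2.0000
R = Δx/(sin θ' − sin θ) = -0.6250
v = R·ω = -0.6250·-2.0000 = 1.2500

v = 1.2500, ω = -2.0000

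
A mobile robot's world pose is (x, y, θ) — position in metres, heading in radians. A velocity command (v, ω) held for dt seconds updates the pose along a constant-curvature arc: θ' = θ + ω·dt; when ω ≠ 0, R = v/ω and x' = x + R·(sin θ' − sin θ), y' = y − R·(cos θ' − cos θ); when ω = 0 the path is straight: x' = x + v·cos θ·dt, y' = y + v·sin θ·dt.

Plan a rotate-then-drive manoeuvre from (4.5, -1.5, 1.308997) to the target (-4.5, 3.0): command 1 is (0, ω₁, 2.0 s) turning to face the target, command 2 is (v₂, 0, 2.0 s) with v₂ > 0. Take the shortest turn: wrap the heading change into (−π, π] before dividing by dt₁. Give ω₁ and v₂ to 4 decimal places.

heading to target = atan2(3−-1.5, -4.5−4.5) = 2.6779
Δθ = wrap(2.6779 − 1.3090) = 1.3689; ω₁ = Δθ/dt₁ = 0.6845
distance = √((-4.5−4.5)² + (3−-1.5)²) = 10.0623; v₂ = distance/dt₂ = 5.0312

ω₁ = 0.6845, v₂ = 5.0312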